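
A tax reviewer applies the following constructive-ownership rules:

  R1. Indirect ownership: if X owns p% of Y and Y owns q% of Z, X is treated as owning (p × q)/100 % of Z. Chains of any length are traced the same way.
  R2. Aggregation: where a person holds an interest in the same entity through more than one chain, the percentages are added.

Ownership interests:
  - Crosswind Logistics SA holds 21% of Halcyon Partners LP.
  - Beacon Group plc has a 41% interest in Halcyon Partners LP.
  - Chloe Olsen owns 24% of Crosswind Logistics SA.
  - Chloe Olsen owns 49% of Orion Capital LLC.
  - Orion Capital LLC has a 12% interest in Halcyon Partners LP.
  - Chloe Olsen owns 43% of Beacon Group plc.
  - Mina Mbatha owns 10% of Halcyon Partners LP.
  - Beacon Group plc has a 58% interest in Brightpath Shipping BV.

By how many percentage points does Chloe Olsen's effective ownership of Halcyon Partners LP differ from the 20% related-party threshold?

Chain via Crosswind Logistics SA (R1): 24% × 21% = 5.04% of Halcyon Partners LP.
Chain via Orion Capital LLC (R1): 49% × 12% = 5.88% of Halcyon Partners LP.
Chain via Beacon Group plc (R1): 43% × 41% = 17.63% of Halcyon Partners LP.
Aggregating (R2): 5.04% + 5.88% + 17.63% = 28.55%.
28.55% exceeds the 20% threshold by 8.55 percentage points.

8.55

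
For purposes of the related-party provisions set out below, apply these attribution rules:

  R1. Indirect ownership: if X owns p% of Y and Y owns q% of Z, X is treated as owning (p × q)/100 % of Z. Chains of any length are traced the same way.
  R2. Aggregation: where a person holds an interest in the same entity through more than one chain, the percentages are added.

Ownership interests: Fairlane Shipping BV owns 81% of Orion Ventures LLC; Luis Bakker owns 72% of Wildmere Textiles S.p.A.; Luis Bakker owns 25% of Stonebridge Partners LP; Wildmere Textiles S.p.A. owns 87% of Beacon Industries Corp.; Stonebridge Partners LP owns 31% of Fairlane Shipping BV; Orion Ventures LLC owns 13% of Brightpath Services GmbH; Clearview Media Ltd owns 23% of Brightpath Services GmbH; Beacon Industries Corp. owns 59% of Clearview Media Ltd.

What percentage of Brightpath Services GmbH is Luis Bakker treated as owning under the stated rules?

Chain via Wildmere Textiles S.p.A. → Beacon Industries Corp. → Clearview Media Ltd (R1): 72% × 87% × 59% × 23% = 8.500248% of Brightpath Services GmbH.
Chain via Stonebridge Partners LP → Fairlane Shipping BV → Orion Ventures LLC (R1): 25% × 31% × 81% × 13% = 0.816075% of Brightpath Services GmbH.
Aggregating (R2): 8.500248% + 0.816075% = 9.316323%.

9.316323%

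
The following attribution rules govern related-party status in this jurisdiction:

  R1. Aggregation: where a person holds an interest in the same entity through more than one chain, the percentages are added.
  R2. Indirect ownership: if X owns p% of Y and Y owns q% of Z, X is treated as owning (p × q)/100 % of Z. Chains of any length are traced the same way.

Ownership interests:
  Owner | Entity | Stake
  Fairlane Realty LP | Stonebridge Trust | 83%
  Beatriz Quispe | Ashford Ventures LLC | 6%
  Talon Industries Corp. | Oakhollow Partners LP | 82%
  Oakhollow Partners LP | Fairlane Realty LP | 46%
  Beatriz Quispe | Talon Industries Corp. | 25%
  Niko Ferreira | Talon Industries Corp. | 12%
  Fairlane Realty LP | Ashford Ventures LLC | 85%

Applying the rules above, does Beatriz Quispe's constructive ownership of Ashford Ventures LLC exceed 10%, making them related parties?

Yes

Chain via Talon Industries Corp. → Oakhollow Partners LP → Fairlane Realty LP (R2): 25% × 82% × 46% × 85% = 8.0155% of Ashford Ventures LLC.
Direct interest in Ashford Ventures LLC: 6%.
Aggregating (R1): 8.0155% + 6% = 14.0155%.
14.0155% exceeds the 10% threshold, so Beatriz is a related party to Ashford Ventures LLC.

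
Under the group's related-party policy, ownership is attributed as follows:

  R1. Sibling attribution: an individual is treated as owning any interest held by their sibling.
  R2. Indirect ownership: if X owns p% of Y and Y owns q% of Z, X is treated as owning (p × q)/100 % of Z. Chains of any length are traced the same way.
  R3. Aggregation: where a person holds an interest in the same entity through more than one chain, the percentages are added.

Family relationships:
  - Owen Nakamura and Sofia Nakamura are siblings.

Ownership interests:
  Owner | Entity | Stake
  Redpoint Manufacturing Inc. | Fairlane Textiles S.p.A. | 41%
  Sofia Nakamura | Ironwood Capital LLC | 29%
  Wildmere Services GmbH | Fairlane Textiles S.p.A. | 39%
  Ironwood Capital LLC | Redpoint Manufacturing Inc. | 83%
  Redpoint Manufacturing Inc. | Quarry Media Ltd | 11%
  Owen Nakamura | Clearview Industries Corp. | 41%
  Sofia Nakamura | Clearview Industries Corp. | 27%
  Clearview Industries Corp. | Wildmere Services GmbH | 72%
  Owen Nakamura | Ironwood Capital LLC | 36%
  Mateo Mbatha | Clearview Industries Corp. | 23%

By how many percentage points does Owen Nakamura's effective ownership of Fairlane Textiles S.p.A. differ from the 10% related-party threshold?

By sibling attribution (R1), Owen Nakamura is treated as also owning Sofia Nakamura's interest in Ironwood Capital LLC, giving 36% + 29% = 65%.
By sibling attribution (R1), Owen Nakamura is treated as also owning Sofia Nakamura's interest in Clearview Industries Corp, giving 41% + 27% = 68%.
Chain via Ironwood Capital LLC → Redpoint Manufacturing Inc. (R2): 65% × 83% × 41% = 22.1195% of Fairlane Textiles S.p.A.
Chain via Clearview Industries Corp. → Wildmere Services GmbH (R2): 68% × 72% × 39% = 19.0944% of Fairlane Textiles S.p.A.
Aggregating (R3): 22.1195% + 19.0944% = 41.2139%.
41.2139% exceeds the 10% threshold by 31.2139 percentage points.

31.2139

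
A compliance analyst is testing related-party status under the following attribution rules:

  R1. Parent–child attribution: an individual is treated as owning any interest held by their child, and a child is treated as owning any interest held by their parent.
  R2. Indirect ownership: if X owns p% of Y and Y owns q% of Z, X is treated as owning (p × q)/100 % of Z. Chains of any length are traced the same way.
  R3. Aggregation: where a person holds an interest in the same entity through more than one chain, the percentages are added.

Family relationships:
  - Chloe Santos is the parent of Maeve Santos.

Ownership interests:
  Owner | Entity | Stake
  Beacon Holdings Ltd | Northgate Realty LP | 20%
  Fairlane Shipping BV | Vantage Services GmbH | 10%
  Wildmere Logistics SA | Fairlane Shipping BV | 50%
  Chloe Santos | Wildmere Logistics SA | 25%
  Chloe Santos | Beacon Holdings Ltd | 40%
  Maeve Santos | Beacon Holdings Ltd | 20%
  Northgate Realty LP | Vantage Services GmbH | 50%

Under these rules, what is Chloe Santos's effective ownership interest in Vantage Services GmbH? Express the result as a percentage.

7.25%

By parent–child attribution (R1), Chloe Santos is treated as also owning Maeve Santos's interest in Beacon Holdings Ltd, giving 40% + 20% = 60%.
Chain via Beacon Holdings Ltd → Northgate Realty LP (R2): 60% × 20% × 50% = 6% of Vantage Services GmbH.
Chain via Wildmere Logistics SA → Fairlane Shipping BV (R2): 25% × 50% × 10% = 1.25% of Vantage Services GmbH.
Aggregating (R3): 6% + 1.25% = 7.25%.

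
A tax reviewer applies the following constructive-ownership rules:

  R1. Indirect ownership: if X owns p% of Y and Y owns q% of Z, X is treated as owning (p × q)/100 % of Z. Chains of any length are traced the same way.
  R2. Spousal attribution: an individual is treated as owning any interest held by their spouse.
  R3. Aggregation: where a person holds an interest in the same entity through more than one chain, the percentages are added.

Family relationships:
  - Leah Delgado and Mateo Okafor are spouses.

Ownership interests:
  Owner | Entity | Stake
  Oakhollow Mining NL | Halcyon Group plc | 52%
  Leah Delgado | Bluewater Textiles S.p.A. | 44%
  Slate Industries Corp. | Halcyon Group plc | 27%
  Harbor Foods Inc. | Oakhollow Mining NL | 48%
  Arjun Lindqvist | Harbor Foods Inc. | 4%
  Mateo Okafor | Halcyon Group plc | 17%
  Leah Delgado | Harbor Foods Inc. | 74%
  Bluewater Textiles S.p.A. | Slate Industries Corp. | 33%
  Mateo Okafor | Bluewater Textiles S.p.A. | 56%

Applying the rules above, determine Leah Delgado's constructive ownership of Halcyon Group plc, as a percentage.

By spousal attribution (R2), Leah Delgado is treated as also owning Mateo Okafor's interest in Bluewater Textiles S.p.A, giving 44% + 56% = 100%.
By spousal attribution (R2), Leah Delgado is treated as owning Mateo Okafor's 17% interest in Halcyon Group plc.
Chain via Harbor Foods Inc. → Oakhollow Mining NL (R1): 74% × 48% × 52% = 18.4704% of Halcyon Group plc.
Chain via Bluewater Textiles S.p.A. → Slate Industries Corp. (R1): 100% × 33% × 27% = 8.91% of Halcyon Group plc.
Direct interest in Halcyon Group plc: 17%.
Aggregating (R3): 18.4704% + 8.91% + 17% = 44.3804%.

44.3804%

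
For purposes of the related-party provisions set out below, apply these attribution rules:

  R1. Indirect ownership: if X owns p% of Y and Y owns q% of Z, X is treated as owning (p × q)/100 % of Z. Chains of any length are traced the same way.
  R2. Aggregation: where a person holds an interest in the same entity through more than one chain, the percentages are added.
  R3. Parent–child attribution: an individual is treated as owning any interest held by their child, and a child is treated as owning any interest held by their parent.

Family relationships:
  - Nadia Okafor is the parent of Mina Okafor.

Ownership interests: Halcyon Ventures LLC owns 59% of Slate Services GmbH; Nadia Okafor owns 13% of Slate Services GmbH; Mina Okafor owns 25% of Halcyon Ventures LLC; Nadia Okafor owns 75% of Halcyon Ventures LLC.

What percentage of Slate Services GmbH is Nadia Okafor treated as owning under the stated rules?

By parent–child attribution (R3), Nadia Okafor is treated as also owning Mina Okafor's interest in Halcyon Ventures LLC, giving 75% + 25% = 100%.
Chain via Halcyon Ventures LLC (R1): 100% × 59% = 59% of Slate Services GmbH.
Direct interest in Slate Services GmbH: 13%.
Aggregating (R2): 59% + 13% = 72%.

72%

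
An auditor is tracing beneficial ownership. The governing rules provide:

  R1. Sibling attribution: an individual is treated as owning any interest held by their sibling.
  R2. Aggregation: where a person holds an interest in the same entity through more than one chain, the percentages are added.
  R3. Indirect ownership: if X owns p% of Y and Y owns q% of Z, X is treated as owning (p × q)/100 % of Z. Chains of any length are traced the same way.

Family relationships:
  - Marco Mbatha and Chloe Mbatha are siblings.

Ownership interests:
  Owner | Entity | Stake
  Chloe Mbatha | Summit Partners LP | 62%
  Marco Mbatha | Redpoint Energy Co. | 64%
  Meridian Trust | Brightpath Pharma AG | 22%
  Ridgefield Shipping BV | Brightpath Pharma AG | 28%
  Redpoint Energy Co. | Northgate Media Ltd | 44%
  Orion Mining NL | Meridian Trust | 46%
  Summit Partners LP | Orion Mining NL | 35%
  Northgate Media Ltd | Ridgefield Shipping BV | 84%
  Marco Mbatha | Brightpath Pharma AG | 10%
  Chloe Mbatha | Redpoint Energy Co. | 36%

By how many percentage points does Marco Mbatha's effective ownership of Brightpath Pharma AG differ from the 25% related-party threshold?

By sibling attribution (R1), Marco Mbatha is treated as also owning Chloe Mbatha's interest in Redpoint Energy Co, giving 64% + 36% = 100%.
By sibling attribution (R1), Marco Mbatha is treated as owning Chloe Mbatha's 62% interest in Summit Partners LP.
Chain via Redpoint Energy Co. → Northgate Media Ltd → Ridgefield Shipping BV (R3): 100% × 44% × 84% × 28% = 10.3488% of Brightpath Pharma AG.
Direct interest in Brightpath Pharma AG: 10%.
Chain via Summit Partners LP → Orion Mining NL → Meridian Trust (R3): 62% × 35% × 46% × 22% = 2.19604% of Brightpath Pharma AG.
Aggregating (R2): 10.3488% + 10% + 2.19604% = 22.54484%.
22.54484% falls short of the 25% threshold by 2.45516 percentage points.

2.45516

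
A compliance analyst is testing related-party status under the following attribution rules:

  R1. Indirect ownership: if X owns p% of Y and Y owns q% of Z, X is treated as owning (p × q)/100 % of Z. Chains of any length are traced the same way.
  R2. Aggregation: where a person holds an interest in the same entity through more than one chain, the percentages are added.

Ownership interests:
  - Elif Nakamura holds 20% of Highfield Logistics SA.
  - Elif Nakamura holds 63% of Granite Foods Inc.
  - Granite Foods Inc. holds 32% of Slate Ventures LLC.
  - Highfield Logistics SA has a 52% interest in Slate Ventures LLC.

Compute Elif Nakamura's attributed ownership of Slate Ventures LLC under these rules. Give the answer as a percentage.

Chain via Highfield Logistics SA (R1): 20% × 52% = 10.4% of Slate Ventures LLC.
Chain via Granite Foods Inc. (R1): 63% × 32% = 20.16% of Slate Ventures LLC.
Aggregating (R2): 10.4% + 20.16% = 30.56%.

30.56%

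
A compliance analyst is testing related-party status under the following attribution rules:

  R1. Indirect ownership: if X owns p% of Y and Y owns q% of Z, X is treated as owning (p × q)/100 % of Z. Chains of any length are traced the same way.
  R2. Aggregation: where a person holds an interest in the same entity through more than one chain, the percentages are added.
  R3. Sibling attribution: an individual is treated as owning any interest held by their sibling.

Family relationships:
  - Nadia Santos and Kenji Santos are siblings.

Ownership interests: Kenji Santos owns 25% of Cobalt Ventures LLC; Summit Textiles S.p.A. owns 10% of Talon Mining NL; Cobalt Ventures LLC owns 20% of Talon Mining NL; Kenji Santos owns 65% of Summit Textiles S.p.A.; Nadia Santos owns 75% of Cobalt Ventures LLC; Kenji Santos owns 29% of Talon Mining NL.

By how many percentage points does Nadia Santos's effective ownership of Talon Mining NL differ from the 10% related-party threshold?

45.5

By sibling attribution (R3), Nadia Santos is treated as also owning Kenji Santos's interest in Cobalt Ventures LLC, giving 75% + 25% = 100%.
By sibling attribution (R3), Nadia Santos is treated as owning Kenji Santos's 65% interest in Summit Textiles S.p.A.
By sibling attribution (R3), Nadia Santos is treated as owning Kenji Santos's 29% interest in Talon Mining NL.
Chain via Cobalt Ventures LLC (R1): 100% × 20% = 20% of Talon Mining NL.
Chain via Summit Textiles S.p.A. (R1): 65% × 10% = 6.5% of Talon Mining NL.
Direct interest in Talon Mining NL: 29%.
Aggregating (R2): 20% + 6.5% + 29% = 55.5%.
55.5% exceeds the 10% threshold by 45.5 percentage points.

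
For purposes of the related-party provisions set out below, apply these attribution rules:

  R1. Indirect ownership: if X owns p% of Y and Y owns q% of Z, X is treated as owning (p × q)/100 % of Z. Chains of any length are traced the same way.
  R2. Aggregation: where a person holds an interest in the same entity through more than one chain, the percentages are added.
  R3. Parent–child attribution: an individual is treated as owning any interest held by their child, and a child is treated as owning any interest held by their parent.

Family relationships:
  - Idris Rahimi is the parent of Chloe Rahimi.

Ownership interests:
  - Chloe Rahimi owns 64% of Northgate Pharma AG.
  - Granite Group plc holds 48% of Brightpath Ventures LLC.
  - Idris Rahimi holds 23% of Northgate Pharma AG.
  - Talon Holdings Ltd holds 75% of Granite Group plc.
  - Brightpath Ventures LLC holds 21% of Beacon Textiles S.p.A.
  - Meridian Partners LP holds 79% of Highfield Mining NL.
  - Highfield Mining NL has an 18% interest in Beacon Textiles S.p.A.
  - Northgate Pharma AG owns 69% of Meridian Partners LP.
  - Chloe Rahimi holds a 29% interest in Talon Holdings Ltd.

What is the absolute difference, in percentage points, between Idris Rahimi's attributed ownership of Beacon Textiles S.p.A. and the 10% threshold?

By parent–child attribution (R3), Idris Rahimi is treated as also owning Chloe Rahimi's interest in Northgate Pharma AG, giving 23% + 64% = 87%.
By parent–child attribution (R3), Idris Rahimi is treated as owning Chloe Rahimi's 29% interest in Talon Holdings Ltd.
Chain via Northgate Pharma AG → Meridian Partners LP → Highfield Mining NL (R1): 87% × 69% × 79% × 18% = 8.536266% of Beacon Textiles S.p.A.
Chain via Talon Holdings Ltd → Granite Group plc → Brightpath Ventures LLC (R1): 29% × 75% × 48% × 21% = 2.1924% of Beacon Textiles S.p.A.
Aggregating (R2): 8.536266% + 2.1924% = 10.728666%.
10.728666% exceeds the 10% threshold by 0.728666 percentage points.

0.728666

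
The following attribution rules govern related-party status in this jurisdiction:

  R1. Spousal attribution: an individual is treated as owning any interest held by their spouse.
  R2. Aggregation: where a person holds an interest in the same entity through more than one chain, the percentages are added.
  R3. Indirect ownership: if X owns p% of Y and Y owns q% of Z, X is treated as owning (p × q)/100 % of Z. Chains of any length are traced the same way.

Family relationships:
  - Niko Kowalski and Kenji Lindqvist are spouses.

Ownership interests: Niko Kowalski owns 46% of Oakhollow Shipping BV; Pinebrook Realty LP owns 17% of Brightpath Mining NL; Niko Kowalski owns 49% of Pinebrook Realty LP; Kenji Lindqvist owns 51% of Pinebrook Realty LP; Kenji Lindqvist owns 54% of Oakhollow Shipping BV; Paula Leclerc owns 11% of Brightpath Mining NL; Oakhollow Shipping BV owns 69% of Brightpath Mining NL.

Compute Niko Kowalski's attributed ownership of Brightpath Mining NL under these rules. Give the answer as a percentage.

86%

By spousal attribution (R1), Niko Kowalski is treated as also owning Kenji Lindqvist's interest in Oakhollow Shipping BV, giving 46% + 54% = 100%.
By spousal attribution (R1), Niko Kowalski is treated as also owning Kenji Lindqvist's interest in Pinebrook Realty LP, giving 49% + 51% = 100%.
Chain via Oakhollow Shipping BV (R3): 100% × 69% = 69% of Brightpath Mining NL.
Chain via Pinebrook Realty LP (R3): 100% × 17% = 17% of Brightpath Mining NL.
Aggregating (R2): 69% + 17% = 86%.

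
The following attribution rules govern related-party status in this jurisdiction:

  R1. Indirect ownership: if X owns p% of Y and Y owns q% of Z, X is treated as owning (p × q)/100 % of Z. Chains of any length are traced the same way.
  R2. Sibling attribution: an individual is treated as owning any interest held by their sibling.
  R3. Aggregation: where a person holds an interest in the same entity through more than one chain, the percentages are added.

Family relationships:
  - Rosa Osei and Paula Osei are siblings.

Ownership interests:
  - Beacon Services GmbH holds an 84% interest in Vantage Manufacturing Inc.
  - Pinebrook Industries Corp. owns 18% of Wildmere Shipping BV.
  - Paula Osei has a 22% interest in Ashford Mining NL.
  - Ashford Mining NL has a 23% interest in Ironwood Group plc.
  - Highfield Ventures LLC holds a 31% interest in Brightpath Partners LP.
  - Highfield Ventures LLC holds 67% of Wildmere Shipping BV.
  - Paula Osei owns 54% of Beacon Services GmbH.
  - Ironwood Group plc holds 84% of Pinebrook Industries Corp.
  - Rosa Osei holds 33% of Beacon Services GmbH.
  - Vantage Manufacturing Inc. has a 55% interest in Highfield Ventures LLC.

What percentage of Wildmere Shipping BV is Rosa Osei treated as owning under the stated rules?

By sibling attribution (R2), Rosa Osei is treated as also owning Paula Osei's interest in Beacon Services GmbH, giving 33% + 54% = 87%.
By sibling attribution (R2), Rosa Osei is treated as owning Paula Osei's 22% interest in Ashford Mining NL.
Chain via Beacon Services GmbH → Vantage Manufacturing Inc. → Highfield Ventures LLC (R1): 87% × 84% × 55% × 67% = 26.92998% of Wildmere Shipping BV.
Chain via Ashford Mining NL → Ironwood Group plc → Pinebrook Industries Corp. (R1): 22% × 23% × 84% × 18% = 0.765072% of Wildmere Shipping BV.
Aggregating (R3): 26.92998% + 0.765072% = 27.695052%.

27.695052%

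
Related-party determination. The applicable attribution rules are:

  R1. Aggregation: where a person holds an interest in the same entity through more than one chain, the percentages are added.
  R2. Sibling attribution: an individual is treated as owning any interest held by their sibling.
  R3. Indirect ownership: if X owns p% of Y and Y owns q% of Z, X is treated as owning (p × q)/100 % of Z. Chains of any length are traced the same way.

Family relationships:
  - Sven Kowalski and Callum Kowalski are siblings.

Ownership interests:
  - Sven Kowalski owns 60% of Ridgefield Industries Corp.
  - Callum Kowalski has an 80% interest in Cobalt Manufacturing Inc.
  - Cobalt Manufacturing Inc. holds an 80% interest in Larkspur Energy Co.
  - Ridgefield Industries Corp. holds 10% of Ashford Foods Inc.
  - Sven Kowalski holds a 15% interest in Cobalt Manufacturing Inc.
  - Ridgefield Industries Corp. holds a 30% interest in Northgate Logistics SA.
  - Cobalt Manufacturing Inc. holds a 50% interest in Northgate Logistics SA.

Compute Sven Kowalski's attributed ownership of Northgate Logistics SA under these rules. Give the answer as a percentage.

65.5%

By sibling attribution (R2), Sven Kowalski is treated as also owning Callum Kowalski's interest in Cobalt Manufacturing Inc, giving 15% + 80% = 95%.
Chain via Ridgefield Industries Corp. (R3): 60% × 30% = 18% of Northgate Logistics SA.
Chain via Cobalt Manufacturing Inc. (R3): 95% × 50% = 47.5% of Northgate Logistics SA.
Aggregating (R1): 18% + 47.5% = 65.5%.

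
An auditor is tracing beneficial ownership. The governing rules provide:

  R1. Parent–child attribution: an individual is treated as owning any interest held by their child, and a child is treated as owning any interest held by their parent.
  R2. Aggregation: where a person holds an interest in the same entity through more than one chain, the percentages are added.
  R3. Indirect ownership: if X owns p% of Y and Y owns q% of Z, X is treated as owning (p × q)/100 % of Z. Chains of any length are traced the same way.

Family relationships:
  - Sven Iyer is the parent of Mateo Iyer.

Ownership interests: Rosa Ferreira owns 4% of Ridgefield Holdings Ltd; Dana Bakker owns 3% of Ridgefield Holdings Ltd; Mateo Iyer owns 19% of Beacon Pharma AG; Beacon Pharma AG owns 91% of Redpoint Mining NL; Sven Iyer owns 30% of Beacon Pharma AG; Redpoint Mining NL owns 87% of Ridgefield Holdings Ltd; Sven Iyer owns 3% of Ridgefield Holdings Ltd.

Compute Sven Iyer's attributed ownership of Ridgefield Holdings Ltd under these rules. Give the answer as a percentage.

By parent–child attribution (R1), Sven Iyer is treated as also owning Mateo Iyer's interest in Beacon Pharma AG, giving 30% + 19% = 49%.
Chain via Beacon Pharma AG → Redpoint Mining NL (R3): 49% × 91% × 87% = 38.7933% of Ridgefield Holdings Ltd.
Direct interest in Ridgefield Holdings Ltd: 3%.
Aggregating (R2): 38.7933% + 3% = 41.7933%.

41.7933%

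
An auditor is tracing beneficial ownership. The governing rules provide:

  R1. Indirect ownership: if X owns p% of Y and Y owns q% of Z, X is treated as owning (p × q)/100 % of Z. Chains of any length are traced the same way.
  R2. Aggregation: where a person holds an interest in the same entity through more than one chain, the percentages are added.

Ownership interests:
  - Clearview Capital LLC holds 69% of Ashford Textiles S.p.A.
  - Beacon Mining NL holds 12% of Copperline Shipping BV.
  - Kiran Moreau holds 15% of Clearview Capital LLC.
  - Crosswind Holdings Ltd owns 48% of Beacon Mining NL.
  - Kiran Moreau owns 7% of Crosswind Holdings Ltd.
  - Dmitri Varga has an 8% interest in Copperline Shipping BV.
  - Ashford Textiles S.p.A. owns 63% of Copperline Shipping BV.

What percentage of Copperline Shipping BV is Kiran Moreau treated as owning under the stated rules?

6.9237%

Chain via Clearview Capital LLC → Ashford Textiles S.p.A. (R1): 15% × 69% × 63% = 6.5205% of Copperline Shipping BV.
Chain via Crosswind Holdings Ltd → Beacon Mining NL (R1): 7% × 48% × 12% = 0.4032% of Copperline Shipping BV.
Aggregating (R2): 6.5205% + 0.4032% = 6.9237%.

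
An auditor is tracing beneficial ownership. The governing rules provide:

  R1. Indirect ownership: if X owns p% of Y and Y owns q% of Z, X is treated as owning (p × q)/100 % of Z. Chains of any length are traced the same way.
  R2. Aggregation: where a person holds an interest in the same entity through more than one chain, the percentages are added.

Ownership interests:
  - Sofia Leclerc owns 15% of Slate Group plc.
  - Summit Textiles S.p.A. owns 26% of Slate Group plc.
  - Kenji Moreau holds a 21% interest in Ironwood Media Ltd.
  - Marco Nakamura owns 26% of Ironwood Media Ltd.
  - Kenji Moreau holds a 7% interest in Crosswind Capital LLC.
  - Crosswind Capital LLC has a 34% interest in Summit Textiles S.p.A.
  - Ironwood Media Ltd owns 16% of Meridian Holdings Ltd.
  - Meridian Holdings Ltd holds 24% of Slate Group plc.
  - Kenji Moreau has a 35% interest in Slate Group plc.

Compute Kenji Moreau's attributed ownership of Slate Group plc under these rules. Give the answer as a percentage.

36.4252%

Chain via Crosswind Capital LLC → Summit Textiles S.p.A. (R1): 7% × 34% × 26% = 0.6188% of Slate Group plc.
Chain via Ironwood Media Ltd → Meridian Holdings Ltd (R1): 21% × 16% × 24% = 0.8064% of Slate Group plc.
Direct interest in Slate Group plc: 35%.
Aggregating (R2): 0.6188% + 0.8064% + 35% = 36.4252%.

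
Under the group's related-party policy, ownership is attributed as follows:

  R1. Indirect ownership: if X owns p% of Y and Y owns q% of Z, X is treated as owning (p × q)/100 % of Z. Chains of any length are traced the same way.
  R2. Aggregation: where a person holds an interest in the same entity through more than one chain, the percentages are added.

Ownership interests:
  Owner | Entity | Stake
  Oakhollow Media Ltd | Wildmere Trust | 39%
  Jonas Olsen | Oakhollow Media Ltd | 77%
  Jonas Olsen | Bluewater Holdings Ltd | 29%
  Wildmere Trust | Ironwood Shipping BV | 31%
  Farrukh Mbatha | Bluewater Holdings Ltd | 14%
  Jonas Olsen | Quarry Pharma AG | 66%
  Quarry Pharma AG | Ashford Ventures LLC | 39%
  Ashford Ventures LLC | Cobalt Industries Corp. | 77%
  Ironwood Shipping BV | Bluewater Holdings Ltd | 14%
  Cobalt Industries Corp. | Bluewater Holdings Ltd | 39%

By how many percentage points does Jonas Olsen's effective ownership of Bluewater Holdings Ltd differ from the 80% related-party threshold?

Chain via Oakhollow Media Ltd → Wildmere Trust → Ironwood Shipping BV (R1): 77% × 39% × 31% × 14% = 1.303302% of Bluewater Holdings Ltd.
Chain via Quarry Pharma AG → Ashford Ventures LLC → Cobalt Industries Corp. (R1): 66% × 39% × 77% × 39% = 7.729722% of Bluewater Holdings Ltd.
Direct interest in Bluewater Holdings Ltd: 29%.
Aggregating (R2): 1.303302% + 7.729722% + 29% = 38.033024%.
38.033024% falls short of the 80% threshold by 41.966976 percentage points.

41.966976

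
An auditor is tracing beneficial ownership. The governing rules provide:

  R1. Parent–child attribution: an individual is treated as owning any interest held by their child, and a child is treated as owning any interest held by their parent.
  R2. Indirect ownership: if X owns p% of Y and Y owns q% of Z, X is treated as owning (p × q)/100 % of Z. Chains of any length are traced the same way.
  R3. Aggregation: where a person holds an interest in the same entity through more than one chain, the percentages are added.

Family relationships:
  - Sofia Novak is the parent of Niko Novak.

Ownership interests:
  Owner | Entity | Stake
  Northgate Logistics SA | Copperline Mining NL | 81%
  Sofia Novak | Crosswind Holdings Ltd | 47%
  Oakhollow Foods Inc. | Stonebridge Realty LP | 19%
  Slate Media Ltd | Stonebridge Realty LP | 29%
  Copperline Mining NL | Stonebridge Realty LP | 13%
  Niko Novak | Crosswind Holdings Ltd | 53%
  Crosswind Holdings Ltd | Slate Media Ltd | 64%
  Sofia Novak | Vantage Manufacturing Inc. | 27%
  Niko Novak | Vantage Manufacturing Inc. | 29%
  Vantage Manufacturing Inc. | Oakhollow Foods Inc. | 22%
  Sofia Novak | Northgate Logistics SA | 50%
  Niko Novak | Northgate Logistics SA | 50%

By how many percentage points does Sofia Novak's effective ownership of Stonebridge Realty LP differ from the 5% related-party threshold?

By parent–child attribution (R1), Sofia Novak is treated as also owning Niko Novak's interest in Northgate Logistics SA, giving 50% + 50% = 100%.
By parent–child attribution (R1), Sofia Novak is treated as also owning Niko Novak's interest in Crosswind Holdings Ltd, giving 47% + 53% = 100%.
By parent–child attribution (R1), Sofia Novak is treated as also owning Niko Novak's interest in Vantage Manufacturing Inc, giving 27% + 29% = 56%.
Chain via Northgate Logistics SA → Copperline Mining NL (R2): 100% × 81% × 13% = 10.53% of Stonebridge Realty LP.
Chain via Crosswind Holdings Ltd → Slate Media Ltd (R2): 100% × 64% × 29% = 18.56% of Stonebridge Realty LP.
Chain via Vantage Manufacturing Inc. → Oakhollow Foods Inc. (R2): 56% × 22% × 19% = 2.3408% of Stonebridge Realty LP.
Aggregating (R3): 10.53% + 18.56% + 2.3408% = 31.4308%.
31.4308% exceeds the 5% threshold by 26.4308 percentage points.

26.4308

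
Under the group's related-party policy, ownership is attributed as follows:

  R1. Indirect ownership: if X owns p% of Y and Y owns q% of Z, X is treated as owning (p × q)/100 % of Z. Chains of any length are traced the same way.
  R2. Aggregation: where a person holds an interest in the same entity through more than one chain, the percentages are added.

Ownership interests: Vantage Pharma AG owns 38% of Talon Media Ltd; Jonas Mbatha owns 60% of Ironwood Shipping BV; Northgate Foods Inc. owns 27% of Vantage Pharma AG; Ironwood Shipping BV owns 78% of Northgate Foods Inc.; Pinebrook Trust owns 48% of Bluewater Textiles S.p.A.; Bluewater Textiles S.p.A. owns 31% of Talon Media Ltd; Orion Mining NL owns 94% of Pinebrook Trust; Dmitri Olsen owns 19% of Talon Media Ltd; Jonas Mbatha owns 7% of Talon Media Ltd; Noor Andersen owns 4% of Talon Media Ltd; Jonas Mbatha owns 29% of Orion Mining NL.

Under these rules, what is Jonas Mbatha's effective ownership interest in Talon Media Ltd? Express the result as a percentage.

Chain via Orion Mining NL → Pinebrook Trust → Bluewater Textiles S.p.A. (R1): 29% × 94% × 48% × 31% = 4.056288% of Talon Media Ltd.
Chain via Ironwood Shipping BV → Northgate Foods Inc. → Vantage Pharma AG (R1): 60% × 78% × 27% × 38% = 4.80168% of Talon Media Ltd.
Direct interest in Talon Media Ltd: 7%.
Aggregating (R2): 4.056288% + 4.80168% + 7% = 15.857968%.

15.857968%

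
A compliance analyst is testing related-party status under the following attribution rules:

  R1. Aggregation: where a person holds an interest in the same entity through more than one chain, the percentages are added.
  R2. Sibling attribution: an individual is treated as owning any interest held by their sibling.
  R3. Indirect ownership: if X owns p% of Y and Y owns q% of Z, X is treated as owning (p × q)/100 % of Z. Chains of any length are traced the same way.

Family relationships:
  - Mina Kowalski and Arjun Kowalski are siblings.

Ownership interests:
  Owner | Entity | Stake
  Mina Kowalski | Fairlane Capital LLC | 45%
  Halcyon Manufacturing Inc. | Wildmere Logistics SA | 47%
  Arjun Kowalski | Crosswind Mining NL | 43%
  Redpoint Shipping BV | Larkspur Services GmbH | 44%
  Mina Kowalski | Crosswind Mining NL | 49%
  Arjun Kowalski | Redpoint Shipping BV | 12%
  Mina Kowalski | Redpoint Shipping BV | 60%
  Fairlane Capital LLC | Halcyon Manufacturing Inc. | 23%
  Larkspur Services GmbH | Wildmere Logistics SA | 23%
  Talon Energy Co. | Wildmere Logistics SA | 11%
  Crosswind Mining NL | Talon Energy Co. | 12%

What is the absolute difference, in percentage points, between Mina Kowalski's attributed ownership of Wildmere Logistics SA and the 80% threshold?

By sibling attribution (R2), Mina Kowalski is treated as also owning Arjun Kowalski's interest in Crosswind Mining NL, giving 49% + 43% = 92%.
By sibling attribution (R2), Mina Kowalski is treated as also owning Arjun Kowalski's interest in Redpoint Shipping BV, giving 60% + 12% = 72%.
Chain via Crosswind Mining NL → Talon Energy Co. (R3): 92% × 12% × 11% = 1.2144% of Wildmere Logistics SA.
Chain via Redpoint Shipping BV → Larkspur Services GmbH (R3): 72% × 44% × 23% = 7.2864% of Wildmere Logistics SA.
Chain via Fairlane Capital LLC → Halcyon Manufacturing Inc. (R3): 45% × 23% × 47% = 4.8645% of Wildmere Logistics SA.
Aggregating (R1): 1.2144% + 7.2864% + 4.8645% = 13.3653%.
13.3653% falls short of the 80% threshold by 66.6347 percentage points.

66.6347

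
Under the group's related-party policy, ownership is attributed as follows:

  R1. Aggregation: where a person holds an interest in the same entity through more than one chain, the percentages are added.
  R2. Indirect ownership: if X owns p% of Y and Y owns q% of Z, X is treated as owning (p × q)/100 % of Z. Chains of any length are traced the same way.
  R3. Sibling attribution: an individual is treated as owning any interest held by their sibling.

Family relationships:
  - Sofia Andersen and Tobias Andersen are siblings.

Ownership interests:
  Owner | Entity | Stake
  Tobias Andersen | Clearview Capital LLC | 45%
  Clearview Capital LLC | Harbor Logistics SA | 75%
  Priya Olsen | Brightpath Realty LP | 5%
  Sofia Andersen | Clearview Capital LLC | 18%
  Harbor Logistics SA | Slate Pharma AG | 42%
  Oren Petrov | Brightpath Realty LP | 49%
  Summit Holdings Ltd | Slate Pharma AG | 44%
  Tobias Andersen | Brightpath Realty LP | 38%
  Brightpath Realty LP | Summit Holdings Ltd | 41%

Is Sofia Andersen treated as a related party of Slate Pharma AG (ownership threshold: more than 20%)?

By sibling attribution (R3), Sofia Andersen is treated as also owning Tobias Andersen's interest in Clearview Capital LLC, giving 18% + 45% = 63%.
By sibling attribution (R3), Sofia Andersen is treated as owning Tobias Andersen's 38% interest in Brightpath Realty LP.
Chain via Clearview Capital LLC → Harbor Logistics SA (R2): 63% × 75% × 42% = 19.845% of Slate Pharma AG.
Chain via Brightpath Realty LP → Summit Holdings Ltd (R2): 38% × 41% × 44% = 6.8552% of Slate Pharma AG.
Aggregating (R1): 19.845% + 6.8552% = 26.7002%.
26.7002% exceeds the 20% threshold, so Sofia is a related party to Slate Pharma AG.

Yes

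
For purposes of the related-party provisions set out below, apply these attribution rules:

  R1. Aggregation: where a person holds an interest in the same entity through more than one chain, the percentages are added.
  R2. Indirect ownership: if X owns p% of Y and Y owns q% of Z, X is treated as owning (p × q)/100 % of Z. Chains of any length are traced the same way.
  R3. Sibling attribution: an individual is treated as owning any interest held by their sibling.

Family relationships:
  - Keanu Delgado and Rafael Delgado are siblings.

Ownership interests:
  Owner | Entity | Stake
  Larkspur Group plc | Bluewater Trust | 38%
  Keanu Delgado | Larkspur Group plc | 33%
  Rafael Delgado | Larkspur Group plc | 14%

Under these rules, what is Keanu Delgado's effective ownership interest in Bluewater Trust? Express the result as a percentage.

By sibling attribution (R3), Keanu Delgado is treated as also owning Rafael Delgado's interest in Larkspur Group plc, giving 33% + 14% = 47%.
Chain via Larkspur Group plc (R2): 47% × 38% = 17.86% of Bluewater Trust.

17.86%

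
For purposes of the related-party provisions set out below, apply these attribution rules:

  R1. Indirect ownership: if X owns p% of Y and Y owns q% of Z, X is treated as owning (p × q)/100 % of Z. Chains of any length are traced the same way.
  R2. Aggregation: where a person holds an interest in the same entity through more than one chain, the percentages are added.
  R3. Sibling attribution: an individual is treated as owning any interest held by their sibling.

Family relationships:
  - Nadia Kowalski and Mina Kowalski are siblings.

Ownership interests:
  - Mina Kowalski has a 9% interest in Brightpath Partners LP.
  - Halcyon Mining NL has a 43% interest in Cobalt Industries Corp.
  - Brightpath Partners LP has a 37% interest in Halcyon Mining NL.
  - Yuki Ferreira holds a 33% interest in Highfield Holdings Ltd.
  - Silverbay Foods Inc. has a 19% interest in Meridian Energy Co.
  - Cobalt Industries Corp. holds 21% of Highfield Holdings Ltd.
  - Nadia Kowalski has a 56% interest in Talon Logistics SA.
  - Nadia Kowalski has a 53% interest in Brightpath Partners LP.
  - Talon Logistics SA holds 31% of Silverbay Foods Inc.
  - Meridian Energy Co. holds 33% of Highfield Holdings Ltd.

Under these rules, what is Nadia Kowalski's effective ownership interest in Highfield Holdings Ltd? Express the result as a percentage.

By sibling attribution (R3), Nadia Kowalski is treated as also owning Mina Kowalski's interest in Brightpath Partners LP, giving 53% + 9% = 62%.
Chain via Brightpath Partners LP → Halcyon Mining NL → Cobalt Industries Corp. (R1): 62% × 37% × 43% × 21% = 2.071482% of Highfield Holdings Ltd.
Chain via Talon Logistics SA → Silverbay Foods Inc. → Meridian Energy Co. (R1): 56% × 31% × 19% × 33% = 1.088472% of Highfield Holdings Ltd.
Aggregating (R2): 2.071482% + 1.088472% = 3.159954%.

3.159954%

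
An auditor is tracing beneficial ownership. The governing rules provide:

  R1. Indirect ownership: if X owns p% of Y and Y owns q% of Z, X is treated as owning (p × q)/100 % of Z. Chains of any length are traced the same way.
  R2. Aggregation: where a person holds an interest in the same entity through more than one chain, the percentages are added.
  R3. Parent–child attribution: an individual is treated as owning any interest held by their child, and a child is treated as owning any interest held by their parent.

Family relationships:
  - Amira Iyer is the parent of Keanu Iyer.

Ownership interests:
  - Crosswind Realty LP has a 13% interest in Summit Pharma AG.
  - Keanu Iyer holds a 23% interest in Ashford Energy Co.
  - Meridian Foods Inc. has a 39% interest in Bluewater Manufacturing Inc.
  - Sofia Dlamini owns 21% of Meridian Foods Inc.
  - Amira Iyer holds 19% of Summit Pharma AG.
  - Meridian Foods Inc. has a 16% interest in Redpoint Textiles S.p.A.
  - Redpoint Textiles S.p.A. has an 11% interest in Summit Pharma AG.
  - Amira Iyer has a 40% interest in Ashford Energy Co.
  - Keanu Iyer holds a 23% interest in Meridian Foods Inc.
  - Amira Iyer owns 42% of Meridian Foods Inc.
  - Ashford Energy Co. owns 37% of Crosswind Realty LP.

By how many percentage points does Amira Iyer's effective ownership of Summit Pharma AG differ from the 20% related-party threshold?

By parent–child attribution (R3), Amira Iyer is treated as also owning Keanu Iyer's interest in Meridian Foods Inc, giving 42% + 23% = 65%.
By parent–child attribution (R3), Amira Iyer is treated as also owning Keanu Iyer's interest in Ashford Energy Co, giving 40% + 23% = 63%.
Chain via Meridian Foods Inc. → Redpoint Textiles S.p.A. (R1): 65% × 16% × 11% = 1.144% of Summit Pharma AG.
Chain via Ashford Energy Co. → Crosswind Realty LP (R1): 63% × 37% × 13% = 3.0303% of Summit Pharma AG.
Direct interest in Summit Pharma AG: 19%.
Aggregating (R2): 1.144% + 3.0303% + 19% = 23.1743%.
23.1743% exceeds the 20% threshold by 3.1743 percentage points.

3.1743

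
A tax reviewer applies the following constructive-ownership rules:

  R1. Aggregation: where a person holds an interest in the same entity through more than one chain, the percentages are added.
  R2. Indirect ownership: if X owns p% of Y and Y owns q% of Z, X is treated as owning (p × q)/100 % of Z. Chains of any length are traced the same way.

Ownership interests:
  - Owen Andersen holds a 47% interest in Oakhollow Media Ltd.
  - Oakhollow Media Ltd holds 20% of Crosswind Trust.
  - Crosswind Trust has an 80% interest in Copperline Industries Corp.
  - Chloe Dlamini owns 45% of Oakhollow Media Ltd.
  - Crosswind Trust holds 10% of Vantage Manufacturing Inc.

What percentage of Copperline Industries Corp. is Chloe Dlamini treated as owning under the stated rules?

Chain via Oakhollow Media Ltd → Crosswind Trust (R2): 45% × 20% × 80% = 7.2% of Copperline Industries Corp.

7.2%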